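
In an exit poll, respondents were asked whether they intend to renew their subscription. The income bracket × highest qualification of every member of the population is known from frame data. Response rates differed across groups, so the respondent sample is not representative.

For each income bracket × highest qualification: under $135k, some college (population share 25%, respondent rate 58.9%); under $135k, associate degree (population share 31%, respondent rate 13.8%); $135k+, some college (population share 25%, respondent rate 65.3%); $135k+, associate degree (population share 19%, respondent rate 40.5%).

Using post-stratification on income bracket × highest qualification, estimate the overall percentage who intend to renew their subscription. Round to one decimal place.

43.0%

Post-stratification weights by population share, not respondent share:
  under $135k, some college: 0.25 × 58.9 = 14.725
  under $135k, associate degree: 0.31 × 13.8 = 4.278
  $135k+, some college: 0.25 × 65.3 = 16.325
  $135k+, associate degree: 0.19 × 40.5 = 7.695
Post-stratified estimate = 43.023 → 43.0%.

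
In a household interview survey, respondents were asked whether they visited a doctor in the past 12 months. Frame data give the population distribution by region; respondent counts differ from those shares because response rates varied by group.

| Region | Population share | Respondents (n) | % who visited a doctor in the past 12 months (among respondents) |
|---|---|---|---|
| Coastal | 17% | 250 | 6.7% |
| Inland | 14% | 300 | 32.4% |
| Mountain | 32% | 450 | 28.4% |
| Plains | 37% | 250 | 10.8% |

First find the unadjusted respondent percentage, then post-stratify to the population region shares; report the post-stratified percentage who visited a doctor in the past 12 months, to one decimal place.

Unadjusted (pooled respondent) estimate weights by respondent counts:
  (250/1250)×6.7 + (300/1250)×32.4 + (450/1250)×28.4 + (250/1250)×10.8 = 21.5%
Post-stratified estimate weights by population shares:
  0.17×6.7 + 0.14×32.4 + 0.32×28.4 + 0.37×10.8 = 18.759%

18.8%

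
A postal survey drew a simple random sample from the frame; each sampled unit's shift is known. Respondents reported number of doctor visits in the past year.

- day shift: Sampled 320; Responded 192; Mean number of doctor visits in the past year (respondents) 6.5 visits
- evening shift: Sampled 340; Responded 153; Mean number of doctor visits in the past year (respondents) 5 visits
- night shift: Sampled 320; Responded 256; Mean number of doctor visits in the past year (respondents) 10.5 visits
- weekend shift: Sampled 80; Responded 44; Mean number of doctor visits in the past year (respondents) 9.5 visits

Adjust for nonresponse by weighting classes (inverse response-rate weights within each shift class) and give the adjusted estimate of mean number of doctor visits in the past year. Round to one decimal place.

Response rates by class: day shift 192/320 = 60%, evening shift 153/340 = 45%, night shift 256/320 = 80%, weekend shift 44/80 = 55%.
With weight = n_sampled/n_responded per class, the weighted class total is n_sampled:
  day shift: 320 × 6.5 = 2080
  evening shift: 340 × 5 = 1700
  night shift: 320 × 10.5 = 3360
  weekend shift: 80 × 9.5 = 760
Adjusted estimate = 7900 / 1,060 = 7.45283 → 7.5.

7.5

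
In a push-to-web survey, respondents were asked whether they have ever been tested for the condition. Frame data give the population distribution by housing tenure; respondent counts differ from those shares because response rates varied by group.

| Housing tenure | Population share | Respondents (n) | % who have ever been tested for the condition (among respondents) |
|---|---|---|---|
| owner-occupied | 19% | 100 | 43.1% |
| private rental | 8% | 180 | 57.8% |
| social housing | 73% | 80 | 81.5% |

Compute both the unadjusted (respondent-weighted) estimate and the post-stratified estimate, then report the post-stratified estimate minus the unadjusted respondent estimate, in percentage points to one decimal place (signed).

+13.3 percentage points

Unadjusted (pooled respondent) estimate weights by respondent counts:
  (100/360)×43.1 + (180/360)×57.8 + (80/360)×81.5 = 58.9833%
Post-stratified estimate weights by population shares:
  0.19×43.1 + 0.08×57.8 + 0.73×81.5 = 72.308%
Difference = 72.308 − 58.9833 = 13.3247 pp.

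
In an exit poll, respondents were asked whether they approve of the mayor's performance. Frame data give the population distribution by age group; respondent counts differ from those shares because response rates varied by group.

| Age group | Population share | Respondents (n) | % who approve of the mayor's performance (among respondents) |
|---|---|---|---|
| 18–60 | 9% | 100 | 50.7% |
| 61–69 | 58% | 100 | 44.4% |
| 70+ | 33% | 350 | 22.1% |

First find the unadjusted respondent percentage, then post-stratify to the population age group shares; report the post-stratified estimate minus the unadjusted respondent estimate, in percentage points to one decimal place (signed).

+6.3 percentage points

Naive respondent-only estimate (weights = respondent counts):
  (100/550)×50.7 + (100/550)×44.4 + (350/550)×22.1 = 31.3545%
Post-stratified estimate weights by population shares:
  0.09×50.7 + 0.58×44.4 + 0.33×22.1 = 37.608%
Difference = 37.608 − 31.3545 = 6.2535 pp.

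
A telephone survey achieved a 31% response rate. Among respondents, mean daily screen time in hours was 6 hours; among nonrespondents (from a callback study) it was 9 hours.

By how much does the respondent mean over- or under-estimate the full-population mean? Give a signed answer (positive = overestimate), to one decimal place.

-2.1

Nonresponse fraction = 1 − 0.31 = 0.69.
Bias = (nonresponse fraction) × (respondent mean − nonrespondent mean)
     = 0.69 × (6 − 9) = 0.69 × -3 = -2.07.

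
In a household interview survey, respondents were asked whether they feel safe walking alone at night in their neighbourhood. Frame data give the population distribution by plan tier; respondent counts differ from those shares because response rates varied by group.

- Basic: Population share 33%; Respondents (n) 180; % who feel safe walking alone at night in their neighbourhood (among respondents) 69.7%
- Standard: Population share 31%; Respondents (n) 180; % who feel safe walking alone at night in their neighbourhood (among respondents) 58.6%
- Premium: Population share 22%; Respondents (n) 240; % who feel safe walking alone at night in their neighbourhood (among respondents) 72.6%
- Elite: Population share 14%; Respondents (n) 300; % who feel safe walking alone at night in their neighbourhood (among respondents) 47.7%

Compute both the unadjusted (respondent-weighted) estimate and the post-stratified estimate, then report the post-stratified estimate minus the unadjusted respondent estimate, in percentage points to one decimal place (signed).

+2.9 percentage points

Without adjustment, the pooled respondent share is:
  (180/900)×69.7 + (180/900)×58.6 + (240/900)×72.6 + (300/900)×47.7 = 60.92%
Post-stratifying to population shares instead:
  0.33×69.7 + 0.31×58.6 + 0.22×72.6 + 0.14×47.7 = 63.817%
Difference = 63.817 − 60.92 = 2.897 pp.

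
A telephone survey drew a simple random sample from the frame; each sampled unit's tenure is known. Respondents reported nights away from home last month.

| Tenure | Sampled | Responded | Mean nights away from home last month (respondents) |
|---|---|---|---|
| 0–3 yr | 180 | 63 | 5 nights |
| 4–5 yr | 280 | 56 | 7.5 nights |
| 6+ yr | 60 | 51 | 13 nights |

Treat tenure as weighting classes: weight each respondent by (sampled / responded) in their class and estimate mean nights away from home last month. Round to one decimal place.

7.3

Response rates by class: 0–3 yr 63/180 = 35%, 4–5 yr 56/280 = 20%, 6+ yr 51/60 = 85%.
With weight = n_sampled/n_responded per class, the weighted class total is n_sampled:
  0–3 yr: 180 × 5 = 900
  4–5 yr: 280 × 7.5 = 2100
  6+ yr: 60 × 13 = 780
Adjusted estimate = 3780 / 520 = 7.26923 → 7.3.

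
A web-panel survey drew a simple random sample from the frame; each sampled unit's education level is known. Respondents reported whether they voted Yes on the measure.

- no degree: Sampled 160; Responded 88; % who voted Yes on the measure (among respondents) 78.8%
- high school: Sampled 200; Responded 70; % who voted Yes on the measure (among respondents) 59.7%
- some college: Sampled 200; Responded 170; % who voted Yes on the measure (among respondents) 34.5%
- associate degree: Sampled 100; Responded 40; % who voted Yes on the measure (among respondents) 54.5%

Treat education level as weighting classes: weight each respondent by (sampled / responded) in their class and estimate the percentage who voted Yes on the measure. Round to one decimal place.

55.9%

Response rates by class: no degree 88/160 = 55%, high school 70/200 = 35%, some college 170/200 = 85%, associate degree 40/100 = 40%.
Weighting each respondent by the inverse class response rate inflates each class back to its sampled size, so the class weight is n_sampled:
  no degree: 160 × 78.8 = 12,608
  high school: 200 × 59.7 = 11,940
  some college: 200 × 34.5 = 6900
  associate degree: 100 × 54.5 = 5450
Adjusted estimate = 36,898 / 660 = 55.9061 → 55.9%.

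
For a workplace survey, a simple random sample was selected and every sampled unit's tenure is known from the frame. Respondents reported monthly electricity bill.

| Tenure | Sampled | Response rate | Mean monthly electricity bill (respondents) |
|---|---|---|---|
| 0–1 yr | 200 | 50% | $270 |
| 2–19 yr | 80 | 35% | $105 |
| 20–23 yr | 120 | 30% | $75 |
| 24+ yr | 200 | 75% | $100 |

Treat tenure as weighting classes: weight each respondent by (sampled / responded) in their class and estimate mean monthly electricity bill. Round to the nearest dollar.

$152

Inverse-response-rate weighting restores each class to its sampled count, so class totals weight by n_sampled:
  0–1 yr: 200 × 270 = 54,000
  2–19 yr: 80 × 105 = 8400
  20–23 yr: 120 × 75 = 9000
  24+ yr: 200 × 100 = 20,000
Adjusted estimate = 91,400 / 600 = 152.333 → $152.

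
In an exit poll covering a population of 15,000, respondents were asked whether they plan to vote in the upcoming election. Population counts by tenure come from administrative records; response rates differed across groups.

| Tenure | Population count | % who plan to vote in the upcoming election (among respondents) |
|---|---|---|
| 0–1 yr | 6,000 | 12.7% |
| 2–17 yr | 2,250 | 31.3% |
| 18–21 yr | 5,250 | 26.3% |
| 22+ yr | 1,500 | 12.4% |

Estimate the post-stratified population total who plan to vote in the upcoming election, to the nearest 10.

Each cell contributes its population count × the respondent rate:
  0–1 yr: 6,000 × 12.7% = 762
  2–17 yr: 2,250 × 31.3% = 704.25
  18–21 yr: 5,250 × 26.3% = 1380.75
  22+ yr: 1,500 × 12.4% = 186
Estimated total = 3033 → 3,030.

3,030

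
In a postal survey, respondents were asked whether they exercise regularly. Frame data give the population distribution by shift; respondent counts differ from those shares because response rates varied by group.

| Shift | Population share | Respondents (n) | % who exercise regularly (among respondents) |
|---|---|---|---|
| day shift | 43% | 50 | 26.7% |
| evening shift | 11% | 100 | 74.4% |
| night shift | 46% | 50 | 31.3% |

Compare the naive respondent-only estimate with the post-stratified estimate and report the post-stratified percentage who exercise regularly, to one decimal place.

34.1%

Unadjusted (pooled respondent) estimate weights by respondent counts:
  (50/200)×26.7 + (100/200)×74.4 + (50/200)×31.3 = 51.7%
Post-stratifying to population shares instead:
  0.43×26.7 + 0.11×74.4 + 0.46×31.3 = 34.063%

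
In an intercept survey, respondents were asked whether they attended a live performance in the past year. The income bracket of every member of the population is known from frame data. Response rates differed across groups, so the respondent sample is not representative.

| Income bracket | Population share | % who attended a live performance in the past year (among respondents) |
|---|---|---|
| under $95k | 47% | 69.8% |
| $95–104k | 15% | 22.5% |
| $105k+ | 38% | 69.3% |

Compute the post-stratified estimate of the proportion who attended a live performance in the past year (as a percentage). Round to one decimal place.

Each cell contributes population-share × respondent value:
  under $95k: 0.47 × 69.8 = 32.806
  $95–104k: 0.15 × 22.5 = 3.375
  $105k+: 0.38 × 69.3 = 26.334
Post-stratified estimate = 62.515 → 62.5%.

62.5%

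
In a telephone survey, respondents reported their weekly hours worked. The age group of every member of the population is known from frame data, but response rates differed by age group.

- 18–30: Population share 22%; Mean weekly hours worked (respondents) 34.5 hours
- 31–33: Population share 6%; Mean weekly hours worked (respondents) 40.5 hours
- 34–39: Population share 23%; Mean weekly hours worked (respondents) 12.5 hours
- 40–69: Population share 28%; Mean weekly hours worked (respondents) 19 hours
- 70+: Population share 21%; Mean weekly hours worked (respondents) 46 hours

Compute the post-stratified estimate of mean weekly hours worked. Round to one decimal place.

Weight each group's respondent value by its population share:
  18–30: 0.22 × 34.5 = 7.59
  31–33: 0.06 × 40.5 = 2.43
  34–39: 0.23 × 12.5 = 2.875
  40–69: 0.28 × 19 = 5.32
  70+: 0.21 × 46 = 9.66
Post-stratified estimate = 27.875 → 27.9.

27.9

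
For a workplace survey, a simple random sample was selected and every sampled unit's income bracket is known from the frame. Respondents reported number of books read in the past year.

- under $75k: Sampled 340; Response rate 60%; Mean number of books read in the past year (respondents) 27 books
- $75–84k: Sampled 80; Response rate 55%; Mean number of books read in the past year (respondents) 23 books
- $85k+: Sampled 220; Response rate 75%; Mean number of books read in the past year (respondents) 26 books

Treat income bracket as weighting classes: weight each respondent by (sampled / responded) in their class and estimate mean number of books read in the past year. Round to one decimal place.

Weighting each respondent by the inverse class response rate inflates each class back to its sampled size, so the class weight is n_sampled:
  under $75k: 340 × 27 = 9180
  $75–84k: 80 × 23 = 1840
  $85k+: 220 × 26 = 5720
Adjusted estimate = 16,740 / 640 = 26.1562 → 26.2.

26.2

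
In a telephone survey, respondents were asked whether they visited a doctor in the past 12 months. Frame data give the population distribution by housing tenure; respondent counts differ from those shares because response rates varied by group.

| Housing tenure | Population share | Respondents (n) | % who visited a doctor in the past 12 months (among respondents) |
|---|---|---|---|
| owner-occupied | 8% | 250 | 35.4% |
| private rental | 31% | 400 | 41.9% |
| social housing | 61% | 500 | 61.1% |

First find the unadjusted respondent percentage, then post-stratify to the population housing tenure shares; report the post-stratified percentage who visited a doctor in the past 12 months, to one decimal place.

Naive respondent-only estimate (weights = respondent counts):
  (250/1150)×35.4 + (400/1150)×41.9 + (500/1150)×61.1 = 48.8348%
Post-stratifying to population shares instead:
  0.08×35.4 + 0.31×41.9 + 0.61×61.1 = 53.092%

53.1%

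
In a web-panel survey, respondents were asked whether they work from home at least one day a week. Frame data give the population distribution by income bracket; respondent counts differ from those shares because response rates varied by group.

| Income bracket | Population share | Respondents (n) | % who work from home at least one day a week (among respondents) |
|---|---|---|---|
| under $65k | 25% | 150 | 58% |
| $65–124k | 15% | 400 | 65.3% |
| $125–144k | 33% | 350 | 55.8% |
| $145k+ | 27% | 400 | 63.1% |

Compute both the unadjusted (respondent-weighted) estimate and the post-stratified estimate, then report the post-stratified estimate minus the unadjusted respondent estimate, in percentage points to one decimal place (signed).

Naive respondent-only estimate (weights = respondent counts):
  (150/1300)×58 + (400/1300)×65.3 + (350/1300)×55.8 + (400/1300)×63.1 = 61.2231%
Post-stratifying to population shares instead:
  0.25×58 + 0.15×65.3 + 0.33×55.8 + 0.27×63.1 = 59.746%
Difference = 59.746 − 61.2231 = -1.4771 pp.

-1.5 percentage points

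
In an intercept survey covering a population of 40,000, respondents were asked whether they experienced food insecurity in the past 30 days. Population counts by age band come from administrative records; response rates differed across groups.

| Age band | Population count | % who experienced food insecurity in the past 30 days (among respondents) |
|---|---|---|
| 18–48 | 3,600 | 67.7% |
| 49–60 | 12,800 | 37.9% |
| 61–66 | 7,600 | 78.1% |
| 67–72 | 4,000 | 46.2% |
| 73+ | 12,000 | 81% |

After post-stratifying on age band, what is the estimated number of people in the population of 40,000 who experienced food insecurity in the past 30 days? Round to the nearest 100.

Each cell contributes its population count × the respondent rate:
  18–48: 3,600 × 67.7% = 2437.2
  49–60: 12,800 × 37.9% = 4851.2
  61–66: 7,600 × 78.1% = 5935.6
  67–72: 4,000 × 46.2% = 1848
  73+: 12,000 × 81% = 9720
Estimated total = 24,792 → 24,800.

24,800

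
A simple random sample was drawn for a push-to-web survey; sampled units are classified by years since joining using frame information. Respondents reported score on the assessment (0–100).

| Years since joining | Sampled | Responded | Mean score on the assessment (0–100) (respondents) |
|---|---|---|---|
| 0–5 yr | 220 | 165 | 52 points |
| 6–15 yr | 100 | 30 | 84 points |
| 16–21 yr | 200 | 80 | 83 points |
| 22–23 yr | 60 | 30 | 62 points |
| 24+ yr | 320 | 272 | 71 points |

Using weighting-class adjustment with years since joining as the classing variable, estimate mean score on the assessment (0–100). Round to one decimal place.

Class response rates: 0–5 yr 165/220 = 75%, 6–15 yr 30/100 = 30%, 16–21 yr 80/200 = 40%, 22–23 yr 30/60 = 50%, 24+ yr 272/320 = 85%.
Weighting each respondent by the inverse class response rate inflates each class back to its sampled size, so the class weight is n_sampled:
  0–5 yr: 220 × 52 = 11,440
  6–15 yr: 100 × 84 = 8400
  16–21 yr: 200 × 83 = 16,600
  22–23 yr: 60 × 62 = 3720
  24+ yr: 320 × 71 = 22,720
Adjusted estimate = 62,880 / 900 = 69.8667 → 69.9.

69.9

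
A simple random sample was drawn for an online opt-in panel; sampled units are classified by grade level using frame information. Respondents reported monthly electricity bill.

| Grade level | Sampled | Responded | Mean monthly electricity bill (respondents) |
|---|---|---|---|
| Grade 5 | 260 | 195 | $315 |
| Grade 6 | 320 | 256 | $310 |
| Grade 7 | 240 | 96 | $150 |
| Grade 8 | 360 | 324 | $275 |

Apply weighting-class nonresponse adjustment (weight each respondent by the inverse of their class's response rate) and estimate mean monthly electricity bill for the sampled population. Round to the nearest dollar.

$268

Class response rates: Grade 5 195/260 = 75%, Grade 6 256/320 = 80%, Grade 7 96/240 = 40%, Grade 8 324/360 = 90%.
Each respondent's weight = sampled/responded in their class; summing within a class gives n_sampled, so:
  Grade 5: 260 × 315 = 81,900
  Grade 6: 320 × 310 = 99,200
  Grade 7: 240 × 150 = 36,000
  Grade 8: 360 × 275 = 99,000
Adjusted estimate = 316,100 / 1,180 = 267.881 → $268.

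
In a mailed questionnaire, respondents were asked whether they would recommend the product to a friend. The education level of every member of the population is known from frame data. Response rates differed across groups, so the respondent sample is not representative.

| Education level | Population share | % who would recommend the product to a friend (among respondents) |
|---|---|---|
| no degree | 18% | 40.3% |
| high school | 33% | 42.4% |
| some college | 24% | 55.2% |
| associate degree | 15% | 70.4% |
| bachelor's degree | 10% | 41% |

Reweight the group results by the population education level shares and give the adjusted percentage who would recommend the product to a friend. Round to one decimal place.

49.2%

Each cell contributes population-share × respondent value:
  no degree: 0.18 × 40.3 = 7.254
  high school: 0.33 × 42.4 = 13.992
  some college: 0.24 × 55.2 = 13.248
  associate degree: 0.15 × 70.4 = 10.56
  bachelor's degree: 0.1 × 41 = 4.1
Post-stratified estimate = 49.154 → 49.2%.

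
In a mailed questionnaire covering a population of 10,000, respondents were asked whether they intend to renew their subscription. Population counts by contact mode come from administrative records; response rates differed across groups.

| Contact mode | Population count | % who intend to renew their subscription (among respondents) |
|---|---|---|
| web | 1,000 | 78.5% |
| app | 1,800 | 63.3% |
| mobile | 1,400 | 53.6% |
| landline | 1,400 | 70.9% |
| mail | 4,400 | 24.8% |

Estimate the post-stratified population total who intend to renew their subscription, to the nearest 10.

Estimated count per cell = population count × respondent percentage:
  web: 1,000 × 78.5% = 785
  app: 1,800 × 63.3% = 1139.4
  mobile: 1,400 × 53.6% = 750.4
  landline: 1,400 × 70.9% = 992.6
  mail: 4,400 × 24.8% = 1091.2
Estimated total = 4758.6 → 4,760.

4,760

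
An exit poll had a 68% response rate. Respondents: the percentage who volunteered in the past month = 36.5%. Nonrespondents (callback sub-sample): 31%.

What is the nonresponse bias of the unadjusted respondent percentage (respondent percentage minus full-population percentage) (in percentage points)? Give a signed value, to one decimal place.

Nonresponse fraction = 1 − 0.68 = 0.32.
Bias = (nonresponse fraction) × (respondent percentage − nonrespondent percentage)
     = 0.32 × (36.5 − 31) = 0.32 × 5.5 = 1.76.

+1.8 percentage points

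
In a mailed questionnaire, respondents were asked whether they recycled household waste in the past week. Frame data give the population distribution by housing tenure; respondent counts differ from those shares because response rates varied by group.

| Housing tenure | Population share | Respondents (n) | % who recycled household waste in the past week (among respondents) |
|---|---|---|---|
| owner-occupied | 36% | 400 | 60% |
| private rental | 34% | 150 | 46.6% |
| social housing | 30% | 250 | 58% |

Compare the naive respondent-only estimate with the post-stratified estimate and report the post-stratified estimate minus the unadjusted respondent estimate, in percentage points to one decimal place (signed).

Unadjusted (pooled respondent) estimate weights by respondent counts:
  (400/800)×60 + (150/800)×46.6 + (250/800)×58 = 56.8625%
Post-stratified estimate weights by population shares:
  0.36×60 + 0.34×46.6 + 0.3×58 = 54.844%
Difference = 54.844 − 56.8625 = -2.0185 pp.

-2.0 percentage points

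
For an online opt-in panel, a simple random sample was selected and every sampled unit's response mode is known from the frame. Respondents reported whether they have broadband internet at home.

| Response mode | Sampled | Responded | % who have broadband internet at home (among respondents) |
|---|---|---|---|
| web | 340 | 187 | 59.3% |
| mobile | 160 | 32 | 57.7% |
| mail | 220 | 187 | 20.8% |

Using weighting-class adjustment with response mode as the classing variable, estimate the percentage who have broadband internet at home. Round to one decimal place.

Class response rates: web 187/340 = 55%, mobile 32/160 = 20%, mail 187/220 = 85%.
Weighting each respondent by the inverse class response rate inflates each class back to its sampled size, so the class weight is n_sampled:
  web: 340 × 59.3 = 20,162
  mobile: 160 × 57.7 = 9232
  mail: 220 × 20.8 = 4576
Adjusted estimate = 33,970 / 720 = 47.1806 → 47.2%.

47.2%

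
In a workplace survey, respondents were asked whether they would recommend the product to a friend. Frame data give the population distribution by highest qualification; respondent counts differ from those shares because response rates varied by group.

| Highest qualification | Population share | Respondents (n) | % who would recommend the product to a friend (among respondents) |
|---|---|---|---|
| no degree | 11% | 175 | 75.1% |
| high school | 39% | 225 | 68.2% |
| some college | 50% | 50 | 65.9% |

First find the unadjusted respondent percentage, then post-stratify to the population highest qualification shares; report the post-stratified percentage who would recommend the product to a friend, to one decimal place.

Naive respondent-only estimate (weights = respondent counts):
  (175/450)×75.1 + (225/450)×68.2 + (50/450)×65.9 = 70.6278%
Post-stratifying to population shares instead:
  0.11×75.1 + 0.39×68.2 + 0.5×65.9 = 67.809%

67.8%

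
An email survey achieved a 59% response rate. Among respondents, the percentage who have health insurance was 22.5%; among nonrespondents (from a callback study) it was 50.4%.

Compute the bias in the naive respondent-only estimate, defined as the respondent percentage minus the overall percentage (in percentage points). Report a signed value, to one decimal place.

-11.4 percentage points

Nonresponse fraction = 1 − 0.59 = 0.41.
Bias = (nonresponse fraction) × (respondent percentage − nonrespondent percentage)
     = 0.41 × (22.5 − 50.4) = 0.41 × -27.9 = -11.439.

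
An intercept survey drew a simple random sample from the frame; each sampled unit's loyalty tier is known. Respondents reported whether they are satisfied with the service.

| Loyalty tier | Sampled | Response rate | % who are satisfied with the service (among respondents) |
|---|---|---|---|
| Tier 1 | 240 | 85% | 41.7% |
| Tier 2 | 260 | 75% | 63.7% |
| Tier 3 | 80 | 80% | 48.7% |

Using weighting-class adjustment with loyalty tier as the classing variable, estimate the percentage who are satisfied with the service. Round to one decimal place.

52.5%

Each respondent's weight = sampled/responded in their class; summing within a class gives n_sampled, so:
  Tier 1: 240 × 41.7 = 10,008
  Tier 2: 260 × 63.7 = 16,562
  Tier 3: 80 × 48.7 = 3896
Adjusted estimate = 30,466 / 580 = 52.5276 → 52.5%.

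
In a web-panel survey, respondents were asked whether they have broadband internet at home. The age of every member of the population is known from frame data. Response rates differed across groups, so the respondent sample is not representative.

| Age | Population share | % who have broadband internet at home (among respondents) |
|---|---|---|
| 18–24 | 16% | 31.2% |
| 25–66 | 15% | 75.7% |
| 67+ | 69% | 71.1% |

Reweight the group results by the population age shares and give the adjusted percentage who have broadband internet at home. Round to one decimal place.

Weight each group's respondent value by its population share:
  18–24: 0.16 × 31.2 = 4.992
  25–66: 0.15 × 75.7 = 11.355
  67+: 0.69 × 71.1 = 49.059
Post-stratified estimate = 65.406 → 65.4%.

65.4%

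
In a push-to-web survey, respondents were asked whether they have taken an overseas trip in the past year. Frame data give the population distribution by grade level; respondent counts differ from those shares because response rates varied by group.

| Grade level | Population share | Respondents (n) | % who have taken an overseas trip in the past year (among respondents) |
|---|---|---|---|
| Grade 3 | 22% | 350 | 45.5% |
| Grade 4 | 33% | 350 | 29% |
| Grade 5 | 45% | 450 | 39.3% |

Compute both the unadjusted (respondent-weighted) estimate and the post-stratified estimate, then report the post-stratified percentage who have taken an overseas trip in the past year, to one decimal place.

37.3%

Without adjustment, the pooled respondent share is:
  (350/1150)×45.5 + (350/1150)×29 + (450/1150)×39.3 = 38.0522%
Post-stratifying to population shares instead:
  0.22×45.5 + 0.33×29 + 0.45×39.3 = 37.265%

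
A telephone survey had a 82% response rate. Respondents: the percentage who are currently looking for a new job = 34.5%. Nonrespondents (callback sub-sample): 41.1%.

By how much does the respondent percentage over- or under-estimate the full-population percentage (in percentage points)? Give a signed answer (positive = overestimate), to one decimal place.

-1.2 percentage points

Nonresponse fraction = 1 − 0.82 = 0.18.
Bias = (nonresponse fraction) × (respondent percentage − nonrespondent percentage)
     = 0.18 × (34.5 − 41.1) = 0.18 × -6.6 = -1.188.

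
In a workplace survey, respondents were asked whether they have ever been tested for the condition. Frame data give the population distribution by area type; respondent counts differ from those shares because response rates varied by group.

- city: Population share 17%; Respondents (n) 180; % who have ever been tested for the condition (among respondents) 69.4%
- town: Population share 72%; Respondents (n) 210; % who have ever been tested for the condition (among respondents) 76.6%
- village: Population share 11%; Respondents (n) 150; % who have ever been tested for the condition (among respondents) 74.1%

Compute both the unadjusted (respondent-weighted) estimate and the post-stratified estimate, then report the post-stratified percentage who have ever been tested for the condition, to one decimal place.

75.1%

Without adjustment, the pooled respondent share is:
  (180/540)×69.4 + (210/540)×76.6 + (150/540)×74.1 = 73.5056%
Post-stratified estimate weights by population shares:
  0.17×69.4 + 0.72×76.6 + 0.11×74.1 = 75.101%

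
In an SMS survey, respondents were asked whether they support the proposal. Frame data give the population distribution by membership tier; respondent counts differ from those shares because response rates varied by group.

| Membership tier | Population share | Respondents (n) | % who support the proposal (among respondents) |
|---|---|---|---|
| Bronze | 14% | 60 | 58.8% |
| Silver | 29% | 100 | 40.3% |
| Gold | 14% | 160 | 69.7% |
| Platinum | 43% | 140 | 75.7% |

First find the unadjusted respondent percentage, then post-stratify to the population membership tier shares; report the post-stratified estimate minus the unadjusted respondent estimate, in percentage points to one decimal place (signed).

Unadjusted (pooled respondent) estimate weights by respondent counts:
  (60/460)×58.8 + (100/460)×40.3 + (160/460)×69.7 + (140/460)×75.7 = 63.713%
Post-stratifying to population shares instead:
  0.14×58.8 + 0.29×40.3 + 0.14×69.7 + 0.43×75.7 = 62.228%
Difference = 62.228 − 63.713 = -1.485 pp.

-1.5 percentage points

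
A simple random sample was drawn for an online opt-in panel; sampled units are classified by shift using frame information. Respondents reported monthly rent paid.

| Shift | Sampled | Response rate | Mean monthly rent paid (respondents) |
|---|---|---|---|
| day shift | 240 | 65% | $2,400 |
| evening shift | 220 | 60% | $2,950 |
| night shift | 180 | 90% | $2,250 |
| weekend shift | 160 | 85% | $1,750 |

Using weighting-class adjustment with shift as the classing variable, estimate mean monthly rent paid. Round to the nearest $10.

$2,390

Each respondent's weight = sampled/responded in their class; summing within a class gives n_sampled, so:
  day shift: 240 × 2400 = 576,000
  evening shift: 220 × 2950 = 649,000
  night shift: 180 × 2250 = 405,000
  weekend shift: 160 × 1750 = 280,000
Adjusted estimate = 1,910,000 / 800 = 2387.5 → $2,390.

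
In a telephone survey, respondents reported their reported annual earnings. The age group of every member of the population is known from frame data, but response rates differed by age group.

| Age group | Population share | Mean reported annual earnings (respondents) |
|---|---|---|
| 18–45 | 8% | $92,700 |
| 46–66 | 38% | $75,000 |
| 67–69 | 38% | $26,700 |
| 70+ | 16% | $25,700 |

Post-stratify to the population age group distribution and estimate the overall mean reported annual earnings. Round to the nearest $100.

Post-stratification weights by population share, not respondent share:
  18–45: 0.08 × 92,700 = 7416
  46–66: 0.38 × 75,000 = 28,500
  67–69: 0.38 × 26,700 = 10,146
  70+: 0.16 × 25,700 = 4112
Post-stratified estimate = 50,174 → $50,200.

$50,200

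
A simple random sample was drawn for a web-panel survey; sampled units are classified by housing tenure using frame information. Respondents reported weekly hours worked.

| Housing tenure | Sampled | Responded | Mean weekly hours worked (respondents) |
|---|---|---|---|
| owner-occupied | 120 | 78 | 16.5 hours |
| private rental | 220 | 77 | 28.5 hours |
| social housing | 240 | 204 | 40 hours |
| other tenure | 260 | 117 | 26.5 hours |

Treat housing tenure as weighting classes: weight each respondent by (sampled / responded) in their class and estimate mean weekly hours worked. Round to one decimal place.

29.5

Class response rates: owner-occupied 78/120 = 65%, private rental 77/220 = 35%, social housing 204/240 = 85%, other tenure 117/260 = 45%.
With weight = n_sampled/n_responded per class, the weighted class total is n_sampled:
  owner-occupied: 120 × 16.5 = 1980
  private rental: 220 × 28.5 = 6270
  social housing: 240 × 40 = 9600
  other tenure: 260 × 26.5 = 6890
Adjusted estimate = 24,740 / 840 = 29.4524 → 29.5.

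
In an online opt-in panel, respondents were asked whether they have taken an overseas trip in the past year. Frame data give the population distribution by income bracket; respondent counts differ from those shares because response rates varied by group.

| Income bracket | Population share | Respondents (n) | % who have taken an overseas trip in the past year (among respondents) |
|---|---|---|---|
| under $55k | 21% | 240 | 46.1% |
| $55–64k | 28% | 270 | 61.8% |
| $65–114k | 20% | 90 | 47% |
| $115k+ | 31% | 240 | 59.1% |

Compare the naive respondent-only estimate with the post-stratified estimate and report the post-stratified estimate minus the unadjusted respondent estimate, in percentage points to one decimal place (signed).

-0.3 percentage points

Naive respondent-only estimate (weights = respondent counts):
  (240/840)×46.1 + (270/840)×61.8 + (90/840)×47 + (240/840)×59.1 = 54.9571%
Post-stratified estimate weights by population shares:
  0.21×46.1 + 0.28×61.8 + 0.2×47 + 0.31×59.1 = 54.706%
Difference = 54.706 − 54.9571 = -0.2511 pp.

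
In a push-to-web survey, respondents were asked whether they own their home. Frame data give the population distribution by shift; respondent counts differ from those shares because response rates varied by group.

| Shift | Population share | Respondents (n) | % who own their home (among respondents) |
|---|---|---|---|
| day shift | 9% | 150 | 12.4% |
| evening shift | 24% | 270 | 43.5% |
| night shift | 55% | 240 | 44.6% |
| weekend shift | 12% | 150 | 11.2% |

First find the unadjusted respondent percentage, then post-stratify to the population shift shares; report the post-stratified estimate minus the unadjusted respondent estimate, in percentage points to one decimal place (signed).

Naive respondent-only estimate (weights = respondent counts):
  (150/810)×12.4 + (270/810)×43.5 + (240/810)×44.6 + (150/810)×11.2 = 32.0852%
Post-stratifying to population shares instead:
  0.09×12.4 + 0.24×43.5 + 0.55×44.6 + 0.12×11.2 = 37.43%
Difference = 37.43 − 32.0852 = 5.3448 pp.

+5.3 percentage points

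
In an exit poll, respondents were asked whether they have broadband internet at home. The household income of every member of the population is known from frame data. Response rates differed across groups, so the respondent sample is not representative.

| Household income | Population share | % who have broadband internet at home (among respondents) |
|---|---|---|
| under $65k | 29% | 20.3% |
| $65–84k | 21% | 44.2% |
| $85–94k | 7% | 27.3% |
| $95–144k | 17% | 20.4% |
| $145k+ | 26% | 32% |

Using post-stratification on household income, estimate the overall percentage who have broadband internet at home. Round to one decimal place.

28.9%

Post-stratification weights by population share, not respondent share:
  under $65k: 0.29 × 20.3 = 5.887
  $65–84k: 0.21 × 44.2 = 9.282
  $85–94k: 0.07 × 27.3 = 1.911
  $95–144k: 0.17 × 20.4 = 3.468
  $145k+: 0.26 × 32 = 8.32
Post-stratified estimate = 28.868 → 28.9%.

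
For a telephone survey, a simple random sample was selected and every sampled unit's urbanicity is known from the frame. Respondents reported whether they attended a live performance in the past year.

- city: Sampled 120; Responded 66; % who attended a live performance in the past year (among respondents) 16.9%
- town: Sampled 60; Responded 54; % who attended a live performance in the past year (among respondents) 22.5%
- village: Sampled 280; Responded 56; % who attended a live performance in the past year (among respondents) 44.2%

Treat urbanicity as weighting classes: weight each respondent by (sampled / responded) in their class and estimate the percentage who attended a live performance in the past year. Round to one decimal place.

Response rates by class: city 66/120 = 55%, town 54/60 = 90%, village 56/280 = 20%.
With weight = n_sampled/n_responded per class, the weighted class total is n_sampled:
  city: 120 × 16.9 = 2028
  town: 60 × 22.5 = 1350
  village: 280 × 44.2 = 12,376
Adjusted estimate = 15,754 / 460 = 34.2478 → 34.2%.

34.2%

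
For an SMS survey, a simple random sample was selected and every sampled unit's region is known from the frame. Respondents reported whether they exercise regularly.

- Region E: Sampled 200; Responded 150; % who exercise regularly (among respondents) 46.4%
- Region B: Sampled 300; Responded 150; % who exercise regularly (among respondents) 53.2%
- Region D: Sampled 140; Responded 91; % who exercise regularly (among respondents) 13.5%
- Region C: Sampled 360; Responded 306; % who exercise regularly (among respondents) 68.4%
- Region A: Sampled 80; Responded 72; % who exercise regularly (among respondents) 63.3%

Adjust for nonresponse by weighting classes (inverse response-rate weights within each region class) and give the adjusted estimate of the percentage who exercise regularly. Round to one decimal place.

Response rates by class: Region E 150/200 = 75%, Region B 150/300 = 50%, Region D 91/140 = 65%, Region C 306/360 = 85%, Region A 72/80 = 90%.
Inverse-response-rate weighting restores each class to its sampled count, so class totals weight by n_sampled:
  Region E: 200 × 46.4 = 9280
  Region B: 300 × 53.2 = 15,960
  Region D: 140 × 13.5 = 1890
  Region C: 360 × 68.4 = 24624
  Region A: 80 × 63.3 = 5064
Adjusted estimate = 56,818 / 1,080 = 52.6093 → 52.6%.

52.6%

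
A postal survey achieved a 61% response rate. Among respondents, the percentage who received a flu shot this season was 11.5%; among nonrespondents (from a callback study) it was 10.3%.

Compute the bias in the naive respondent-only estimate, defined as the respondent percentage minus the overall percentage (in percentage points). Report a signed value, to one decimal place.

Nonresponse fraction = 1 − 0.61 = 0.39.
Bias = (nonresponse fraction) × (respondent percentage − nonrespondent percentage)
     = 0.39 × (11.5 − 10.3) = 0.39 × 1.2 = 0.468.

+0.5 percentage points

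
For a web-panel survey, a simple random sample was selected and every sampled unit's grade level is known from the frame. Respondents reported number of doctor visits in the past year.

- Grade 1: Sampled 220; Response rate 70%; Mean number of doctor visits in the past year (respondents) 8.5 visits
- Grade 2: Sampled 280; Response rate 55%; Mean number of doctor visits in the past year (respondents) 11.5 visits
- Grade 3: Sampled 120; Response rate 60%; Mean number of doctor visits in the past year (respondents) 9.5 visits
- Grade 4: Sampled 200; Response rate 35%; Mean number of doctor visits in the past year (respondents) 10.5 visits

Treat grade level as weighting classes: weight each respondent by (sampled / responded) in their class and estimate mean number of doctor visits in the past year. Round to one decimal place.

Each respondent's weight = sampled/responded in their class; summing within a class gives n_sampled, so:
  Grade 1: 220 × 8.5 = 1870
  Grade 2: 280 × 11.5 = 3220
  Grade 3: 120 × 9.5 = 1140
  Grade 4: 200 × 10.5 = 2100
Adjusted estimate = 8330 / 820 = 10.1585 → 10.2.

10.2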